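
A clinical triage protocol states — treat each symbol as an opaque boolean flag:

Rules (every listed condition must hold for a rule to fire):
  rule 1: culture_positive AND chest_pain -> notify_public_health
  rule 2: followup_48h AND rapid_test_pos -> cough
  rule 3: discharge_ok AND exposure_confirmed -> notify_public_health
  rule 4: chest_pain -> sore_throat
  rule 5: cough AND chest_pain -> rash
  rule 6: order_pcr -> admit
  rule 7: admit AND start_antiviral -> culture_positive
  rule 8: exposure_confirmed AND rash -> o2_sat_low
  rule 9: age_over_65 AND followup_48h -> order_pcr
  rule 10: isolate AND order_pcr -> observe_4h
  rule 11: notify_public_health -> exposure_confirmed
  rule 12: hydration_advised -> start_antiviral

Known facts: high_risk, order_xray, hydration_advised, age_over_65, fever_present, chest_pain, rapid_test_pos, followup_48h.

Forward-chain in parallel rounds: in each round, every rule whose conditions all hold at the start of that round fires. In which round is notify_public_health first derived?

4

[1] rule 2 [followup_48h AND rapid_test_pos -> cough]; rule 4 [chest_pain -> sore_throat]; rule 9 [age_over_65 AND followup_48h -> order_pcr]; rule 12 [hydration_advised -> start_antiviral]. ⇒ new: cough, sore_throat, order_pcr, start_antiviral.
[2] rule 5 [cough AND chest_pain -> rash]; rule 6 [order_pcr -> admit]. ⇒ new: rash, admit.
[3] rule 7 [admit AND start_antiviral -> culture_positive]. ⇒ new: culture_positive.
[4] rule 1 [culture_positive AND chest_pain -> notify_public_health]. ⇒ new: notify_public_health.
notify_public_health first appears in round 4.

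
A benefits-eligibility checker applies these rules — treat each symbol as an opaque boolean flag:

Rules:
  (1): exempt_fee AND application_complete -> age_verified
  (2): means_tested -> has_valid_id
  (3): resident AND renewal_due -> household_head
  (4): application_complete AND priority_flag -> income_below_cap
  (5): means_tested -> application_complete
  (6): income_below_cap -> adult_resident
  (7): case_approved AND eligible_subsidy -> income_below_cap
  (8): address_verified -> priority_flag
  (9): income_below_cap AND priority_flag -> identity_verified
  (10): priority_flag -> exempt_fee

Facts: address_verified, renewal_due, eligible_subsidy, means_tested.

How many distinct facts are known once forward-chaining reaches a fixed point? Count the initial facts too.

12

Round 1: (2) [means_tested -> has_valid_id]; (5) [means_tested -> application_complete]; (8) [address_verified -> priority_flag]. New: has_valid_id, application_complete, priority_flag.
Round 2: (4) [application_complete AND priority_flag -> income_below_cap]; (10) [priority_flag -> exempt_fee]. New: income_below_cap, exempt_fee.
Round 3: (1) [exempt_fee AND application_complete -> age_verified]; (6) [income_below_cap -> adult_resident]; (9) [income_below_cap AND priority_flag -> identity_verified]. New: age_verified, adult_resident, identity_verified.
Closure: {address_verified, adult_resident, age_verified, application_complete, eligible_subsidy, exempt_fee, has_valid_id, identity_verified, income_below_cap, means_tested, priority_flag, renewal_due} — 12 facts.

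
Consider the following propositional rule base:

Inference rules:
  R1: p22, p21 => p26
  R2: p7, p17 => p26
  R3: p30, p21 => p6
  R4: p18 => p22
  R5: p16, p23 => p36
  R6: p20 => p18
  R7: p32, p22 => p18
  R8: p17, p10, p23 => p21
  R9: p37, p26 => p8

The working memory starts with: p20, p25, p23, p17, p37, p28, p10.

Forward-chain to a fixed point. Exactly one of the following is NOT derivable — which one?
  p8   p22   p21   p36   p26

Round 1 fires R6, R8, giving p18, p21.
Round 2 fires R4, giving p22.
Round 3 fires R1, giving p26.
Round 4 fires R9, giving p8.
Derived: p21 (round 1), p8 (round 4), p26 (round 3), p22 (round 2). p36 never appears in any round.

p36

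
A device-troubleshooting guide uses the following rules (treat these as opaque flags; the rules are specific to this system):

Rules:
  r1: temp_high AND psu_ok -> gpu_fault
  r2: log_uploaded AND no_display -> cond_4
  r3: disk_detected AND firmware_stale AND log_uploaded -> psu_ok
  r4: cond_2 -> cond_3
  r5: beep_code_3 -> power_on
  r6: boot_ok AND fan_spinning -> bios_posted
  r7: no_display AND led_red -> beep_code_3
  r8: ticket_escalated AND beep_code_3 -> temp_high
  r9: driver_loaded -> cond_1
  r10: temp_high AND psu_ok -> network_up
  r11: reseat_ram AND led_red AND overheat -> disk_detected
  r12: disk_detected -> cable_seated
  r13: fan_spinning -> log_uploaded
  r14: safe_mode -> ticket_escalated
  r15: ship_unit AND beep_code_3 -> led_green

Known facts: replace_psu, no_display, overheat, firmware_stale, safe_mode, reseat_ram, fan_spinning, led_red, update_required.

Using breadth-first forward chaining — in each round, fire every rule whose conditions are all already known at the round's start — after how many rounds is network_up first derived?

Round 1: r7 [no_display AND led_red -> beep_code_3]; r11 [reseat_ram AND led_red AND overheat -> disk_detected]; r13 [fan_spinning -> log_uploaded]; r14 [safe_mode -> ticket_escalated]. Adds beep_code_3, disk_detected, log_uploaded, ticket_escalated.
Round 2: r2 [log_uploaded AND no_display -> cond_4]; r3 [disk_detected AND firmware_stale AND log_uploaded -> psu_ok]; r5 [beep_code_3 -> power_on]; r8 [ticket_escalated AND beep_code_3 -> temp_high]; r12 [disk_detected -> cable_seated]. Adds cond_4, psu_ok, power_on, temp_high, cable_seated.
Round 3: r1 [temp_high AND psu_ok -> gpu_fault]; r10 [temp_high AND psu_ok -> network_up]. Adds gpu_fault, network_up.
network_up first appears in round 3.

3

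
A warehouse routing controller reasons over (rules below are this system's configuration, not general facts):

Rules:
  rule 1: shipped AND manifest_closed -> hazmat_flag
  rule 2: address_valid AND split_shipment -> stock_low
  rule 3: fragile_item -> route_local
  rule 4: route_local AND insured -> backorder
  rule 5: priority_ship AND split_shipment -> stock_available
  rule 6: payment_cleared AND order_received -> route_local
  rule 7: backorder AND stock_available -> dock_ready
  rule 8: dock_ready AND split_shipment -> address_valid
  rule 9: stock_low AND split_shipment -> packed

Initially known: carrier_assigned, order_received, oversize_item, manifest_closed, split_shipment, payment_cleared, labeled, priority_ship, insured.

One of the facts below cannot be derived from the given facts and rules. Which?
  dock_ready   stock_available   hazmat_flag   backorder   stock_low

Round 1 fires rule 5, rule 6, giving stock_available, route_local.
Round 2 fires rule 4, giving backorder.
Round 3 fires rule 7, giving dock_ready.
Round 4 fires rule 8, giving address_valid.
Round 5 fires rule 2, giving stock_low.
Round 6 fires rule 9, giving packed.
Derived: backorder (round 2), stock_available (round 1), stock_low (round 5), dock_ready (round 3). hazmat_flag never appears in any round.

hazmat_flag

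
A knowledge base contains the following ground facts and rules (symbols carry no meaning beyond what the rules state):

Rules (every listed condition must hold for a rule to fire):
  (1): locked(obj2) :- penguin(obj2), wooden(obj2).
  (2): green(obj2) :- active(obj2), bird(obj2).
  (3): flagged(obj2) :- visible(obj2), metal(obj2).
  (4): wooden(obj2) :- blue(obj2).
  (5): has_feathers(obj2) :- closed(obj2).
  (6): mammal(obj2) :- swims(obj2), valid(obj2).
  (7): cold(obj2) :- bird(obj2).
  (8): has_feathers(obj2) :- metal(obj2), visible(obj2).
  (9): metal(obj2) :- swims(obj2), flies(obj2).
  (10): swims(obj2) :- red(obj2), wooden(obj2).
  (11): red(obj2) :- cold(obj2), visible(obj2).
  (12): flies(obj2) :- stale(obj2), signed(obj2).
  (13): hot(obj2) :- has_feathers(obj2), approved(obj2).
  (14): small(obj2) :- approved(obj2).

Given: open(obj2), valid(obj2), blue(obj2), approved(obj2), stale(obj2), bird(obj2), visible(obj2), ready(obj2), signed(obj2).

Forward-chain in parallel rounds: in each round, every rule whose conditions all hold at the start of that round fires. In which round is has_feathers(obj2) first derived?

5

Round 1: (4) [wooden(obj2) :- blue(obj2).]; (7) [cold(obj2) :- bird(obj2).]; (12) [flies(obj2) :- stale(obj2), signed(obj2).]; (14) [small(obj2) :- approved(obj2).]. New: wooden(obj2), cold(obj2), flies(obj2), small(obj2).
Round 2: (11) [red(obj2) :- cold(obj2), visible(obj2).]. New: red(obj2).
Round 3: (10) [swims(obj2) :- red(obj2), wooden(obj2).]. New: swims(obj2).
Round 4: (6) [mammal(obj2) :- swims(obj2), valid(obj2).]; (9) [metal(obj2) :- swims(obj2), flies(obj2).]. New: mammal(obj2), metal(obj2).
Round 5: (3) [flagged(obj2) :- visible(obj2), metal(obj2).]; (8) [has_feathers(obj2) :- metal(obj2), visible(obj2).]. New: flagged(obj2), has_feathers(obj2).
has_feathers(obj2) first appears in round 5.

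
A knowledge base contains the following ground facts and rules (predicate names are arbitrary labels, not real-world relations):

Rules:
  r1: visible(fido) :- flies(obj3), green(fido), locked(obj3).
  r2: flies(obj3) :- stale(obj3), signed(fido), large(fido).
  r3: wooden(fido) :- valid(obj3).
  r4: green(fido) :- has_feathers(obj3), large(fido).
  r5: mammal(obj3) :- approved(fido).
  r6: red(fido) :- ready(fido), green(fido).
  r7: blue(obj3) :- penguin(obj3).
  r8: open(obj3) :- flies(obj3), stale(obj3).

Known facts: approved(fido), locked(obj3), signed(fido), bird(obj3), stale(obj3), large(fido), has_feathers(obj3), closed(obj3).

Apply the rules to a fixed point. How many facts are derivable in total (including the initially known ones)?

13

Round 1 — r2, r4, r5, derive flies(obj3), green(fido), mammal(obj3).
Round 2 — r1, r8, derive visible(fido), open(obj3).
Closure: {approved(fido), bird(obj3), closed(obj3), flies(obj3), green(fido), has_feathers(obj3), large(fido), locked(obj3), mammal(obj3), open(obj3), signed(fido), stale(obj3), visible(fido)} — 13 facts.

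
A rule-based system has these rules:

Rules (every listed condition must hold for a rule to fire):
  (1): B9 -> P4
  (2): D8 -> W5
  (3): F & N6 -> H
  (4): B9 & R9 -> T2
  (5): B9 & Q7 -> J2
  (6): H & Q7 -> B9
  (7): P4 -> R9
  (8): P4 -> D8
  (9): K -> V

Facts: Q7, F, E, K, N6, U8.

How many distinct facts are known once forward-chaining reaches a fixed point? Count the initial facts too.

Round 1: (3) [F & N6 -> H]; (9) [K -> V]. Adds H, V.
Round 2: (6) [H & Q7 -> B9]. Adds B9.
Round 3: (1) [B9 -> P4]; (5) [B9 & Q7 -> J2]. Adds P4, J2.
Round 4: (7) [P4 -> R9]; (8) [P4 -> D8]. Adds R9, D8.
Round 5: (2) [D8 -> W5]; (4) [B9 & R9 -> T2]. Adds W5, T2.
Closure: {B9, D8, E, F, H, J2, K, N6, P4, Q7, R9, T2, U8, V, W5} — 15 facts.

15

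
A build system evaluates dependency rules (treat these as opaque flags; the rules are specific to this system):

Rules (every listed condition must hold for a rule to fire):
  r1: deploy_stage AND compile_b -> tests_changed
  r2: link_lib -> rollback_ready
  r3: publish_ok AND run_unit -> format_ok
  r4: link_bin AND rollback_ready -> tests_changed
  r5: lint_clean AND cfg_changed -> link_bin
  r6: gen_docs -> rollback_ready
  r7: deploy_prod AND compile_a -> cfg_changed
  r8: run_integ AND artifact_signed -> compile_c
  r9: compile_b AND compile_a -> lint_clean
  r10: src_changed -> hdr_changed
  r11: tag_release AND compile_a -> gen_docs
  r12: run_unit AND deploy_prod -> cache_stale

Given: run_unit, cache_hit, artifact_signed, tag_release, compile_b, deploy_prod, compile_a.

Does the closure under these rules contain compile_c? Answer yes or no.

[1] r7 [deploy_prod AND compile_a -> cfg_changed]; r9 [compile_b AND compile_a -> lint_clean]; r11 [tag_release AND compile_a -> gen_docs]; r12 [run_unit AND deploy_prod -> cache_stale]. ⇒ new: cfg_changed, lint_clean, gen_docs, cache_stale.
[2] r5 [lint_clean AND cfg_changed -> link_bin]; r6 [gen_docs -> rollback_ready]. ⇒ new: link_bin, rollback_ready.
[3] r4 [link_bin AND rollback_ready -> tests_changed]. ⇒ new: tests_changed.
Fixed point reached. compile_c is concluded only by r8; r8 needs run_integ (never derived).

no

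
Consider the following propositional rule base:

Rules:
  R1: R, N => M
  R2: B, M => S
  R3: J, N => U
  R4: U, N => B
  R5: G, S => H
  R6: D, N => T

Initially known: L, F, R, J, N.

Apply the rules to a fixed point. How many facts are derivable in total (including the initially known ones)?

9

Round 1 fires R1, R3, giving M, U.
Round 2 fires R4, giving B.
Round 3 fires R2, giving S.
Closure: {B, F, J, L, M, N, R, S, U} — 9 facts.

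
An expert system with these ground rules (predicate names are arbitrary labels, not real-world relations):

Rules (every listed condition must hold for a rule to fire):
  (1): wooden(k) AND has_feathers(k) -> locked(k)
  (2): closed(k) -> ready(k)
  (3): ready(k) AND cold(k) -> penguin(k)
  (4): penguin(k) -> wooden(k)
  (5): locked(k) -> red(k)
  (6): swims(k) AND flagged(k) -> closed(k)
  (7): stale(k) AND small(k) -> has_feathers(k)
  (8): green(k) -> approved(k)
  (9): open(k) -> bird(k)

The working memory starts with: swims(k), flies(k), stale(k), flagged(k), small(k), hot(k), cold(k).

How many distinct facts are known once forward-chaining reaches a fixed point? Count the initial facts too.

14

Round 1: (6) [swims(k) AND flagged(k) -> closed(k)]; (7) [stale(k) AND small(k) -> has_feathers(k)]. New: closed(k), has_feathers(k).
Round 2: (2) [closed(k) -> ready(k)]. New: ready(k).
Round 3: (3) [ready(k) AND cold(k) -> penguin(k)]. New: penguin(k).
Round 4: (4) [penguin(k) -> wooden(k)]. New: wooden(k).
Round 5: (1) [wooden(k) AND has_feathers(k) -> locked(k)]. New: locked(k).
Round 6: (5) [locked(k) -> red(k)]. New: red(k).
Closure: {closed(k), cold(k), flagged(k), flies(k), has_feathers(k), hot(k), locked(k), penguin(k), ready(k), red(k), small(k), stale(k), swims(k), wooden(k)} — 14 facts.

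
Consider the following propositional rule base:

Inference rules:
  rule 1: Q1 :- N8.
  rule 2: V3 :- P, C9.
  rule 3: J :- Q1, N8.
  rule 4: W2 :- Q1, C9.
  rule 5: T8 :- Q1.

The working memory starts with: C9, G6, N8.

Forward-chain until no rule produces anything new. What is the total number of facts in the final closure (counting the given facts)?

7

Round 1: rule 1 [Q1 :- N8.]. New: Q1.
Round 2: rule 3 [J :- Q1, N8.]; rule 4 [W2 :- Q1, C9.]; rule 5 [T8 :- Q1.]. New: J, W2, T8.
Closure: {C9, G6, J, N8, Q1, T8, W2} — 7 facts.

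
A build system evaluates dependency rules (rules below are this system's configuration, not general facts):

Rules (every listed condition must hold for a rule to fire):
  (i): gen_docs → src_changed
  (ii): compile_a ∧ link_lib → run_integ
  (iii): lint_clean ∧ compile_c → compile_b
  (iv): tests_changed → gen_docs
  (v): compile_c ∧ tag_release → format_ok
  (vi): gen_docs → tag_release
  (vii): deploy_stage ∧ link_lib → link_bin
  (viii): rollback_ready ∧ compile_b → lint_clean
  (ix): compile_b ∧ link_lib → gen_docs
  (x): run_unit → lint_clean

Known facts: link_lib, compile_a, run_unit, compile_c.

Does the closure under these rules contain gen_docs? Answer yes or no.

yes

Round 1: (ii) [compile_a ∧ link_lib → run_integ]; (x) [run_unit → lint_clean]. Adds run_integ, lint_clean.
Round 2: (iii) [lint_clean ∧ compile_c → compile_b]. Adds compile_b.
Round 3: (ix) [compile_b ∧ link_lib → gen_docs]. Adds gen_docs.
Round 4: (i) [gen_docs → src_changed]; (vi) [gen_docs → tag_release]. Adds src_changed, tag_release.
Round 5: (v) [compile_c ∧ tag_release → format_ok]. Adds format_ok.
gen_docs appears in round 3, so it is derivable.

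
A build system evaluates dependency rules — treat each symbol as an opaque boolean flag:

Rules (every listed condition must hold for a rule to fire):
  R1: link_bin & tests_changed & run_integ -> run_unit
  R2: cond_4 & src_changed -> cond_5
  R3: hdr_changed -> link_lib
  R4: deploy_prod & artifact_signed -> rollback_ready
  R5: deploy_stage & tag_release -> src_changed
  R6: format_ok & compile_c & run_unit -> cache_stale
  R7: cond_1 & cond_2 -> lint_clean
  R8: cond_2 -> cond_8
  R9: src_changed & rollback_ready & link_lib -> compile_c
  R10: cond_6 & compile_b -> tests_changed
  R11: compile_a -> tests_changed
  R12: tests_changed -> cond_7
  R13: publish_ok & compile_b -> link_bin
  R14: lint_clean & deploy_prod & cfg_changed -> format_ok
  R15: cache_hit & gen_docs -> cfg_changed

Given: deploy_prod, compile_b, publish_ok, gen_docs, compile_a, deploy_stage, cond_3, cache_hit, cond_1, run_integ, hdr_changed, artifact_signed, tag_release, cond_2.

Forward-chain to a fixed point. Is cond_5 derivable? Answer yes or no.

Round 1 — R3, R4, R5, R7, R8, R11, R13, R15, derive link_lib, rollback_ready, src_changed, lint_clean, cond_8, tests_changed, link_bin, cfg_changed.
Round 2 — R1, R9, R12, R14, derive run_unit, compile_c, cond_7, format_ok.
Round 3 — R6, derive cache_stale.
Fixed point reached. cond_5 is concluded only by R2; R2 needs cond_4 (never derived).

no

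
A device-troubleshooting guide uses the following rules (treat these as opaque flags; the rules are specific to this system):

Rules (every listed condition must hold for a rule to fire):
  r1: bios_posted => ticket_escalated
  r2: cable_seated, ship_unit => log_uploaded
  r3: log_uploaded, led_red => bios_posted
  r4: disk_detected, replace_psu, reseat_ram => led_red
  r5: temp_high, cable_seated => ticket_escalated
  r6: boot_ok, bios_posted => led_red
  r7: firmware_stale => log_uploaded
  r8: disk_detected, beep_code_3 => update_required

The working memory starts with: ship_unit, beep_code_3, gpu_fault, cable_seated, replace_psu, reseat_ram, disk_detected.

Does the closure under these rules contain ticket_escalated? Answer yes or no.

Round 1 fires r2, r4, r8, giving log_uploaded, led_red, update_required.
Round 2 fires r3, giving bios_posted.
Round 3 fires r1, giving ticket_escalated.
ticket_escalated appears in round 3, so it is derivable.

yes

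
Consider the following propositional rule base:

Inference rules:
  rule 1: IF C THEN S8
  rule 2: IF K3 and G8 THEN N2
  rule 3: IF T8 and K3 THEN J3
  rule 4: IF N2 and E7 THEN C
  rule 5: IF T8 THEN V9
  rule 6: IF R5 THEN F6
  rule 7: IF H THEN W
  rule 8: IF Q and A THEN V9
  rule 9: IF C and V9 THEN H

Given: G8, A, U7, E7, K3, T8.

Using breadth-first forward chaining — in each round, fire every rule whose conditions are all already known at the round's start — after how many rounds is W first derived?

4

[1] rule 2 [IF K3 and G8 THEN N2]; rule 3 [IF T8 and K3 THEN J3]; rule 5 [IF T8 THEN V9]. ⇒ new: N2, J3, V9.
[2] rule 4 [IF N2 and E7 THEN C]. ⇒ new: C.
[3] rule 1 [IF C THEN S8]; rule 9 [IF C and V9 THEN H]. ⇒ new: S8, H.
[4] rule 7 [IF H THEN W]. ⇒ new: W.
W first appears in round 4.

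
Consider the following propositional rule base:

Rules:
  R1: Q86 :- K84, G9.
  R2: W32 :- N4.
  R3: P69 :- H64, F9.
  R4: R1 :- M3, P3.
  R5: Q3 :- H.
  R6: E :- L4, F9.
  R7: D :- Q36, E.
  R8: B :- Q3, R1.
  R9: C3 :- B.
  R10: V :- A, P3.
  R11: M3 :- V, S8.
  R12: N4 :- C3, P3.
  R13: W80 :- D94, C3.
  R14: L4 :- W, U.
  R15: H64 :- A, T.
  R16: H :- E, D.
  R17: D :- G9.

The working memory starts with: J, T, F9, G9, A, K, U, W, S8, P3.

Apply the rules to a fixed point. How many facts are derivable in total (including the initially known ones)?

24

Round 1: R10 [V :- A, P3.]; R14 [L4 :- W, U.]; R15 [H64 :- A, T.]; R17 [D :- G9.]. New: V, L4, H64, D.
Round 2: R3 [P69 :- H64, F9.]; R6 [E :- L4, F9.]; R11 [M3 :- V, S8.]. New: P69, E, M3.
Round 3: R4 [R1 :- M3, P3.]; R16 [H :- E, D.]. New: R1, H.
Round 4: R5 [Q3 :- H.]. New: Q3.
Round 5: R8 [B :- Q3, R1.]. New: B.
Round 6: R9 [C3 :- B.]. New: C3.
Round 7: R12 [N4 :- C3, P3.]. New: N4.
Round 8: R2 [W32 :- N4.]. New: W32.
Closure: {A, B, C3, D, E, F9, G9, H, H64, J, K, L4, M3, N4, P3, P69, Q3, R1, S8, T, U, V, W, W32} — 24 facts.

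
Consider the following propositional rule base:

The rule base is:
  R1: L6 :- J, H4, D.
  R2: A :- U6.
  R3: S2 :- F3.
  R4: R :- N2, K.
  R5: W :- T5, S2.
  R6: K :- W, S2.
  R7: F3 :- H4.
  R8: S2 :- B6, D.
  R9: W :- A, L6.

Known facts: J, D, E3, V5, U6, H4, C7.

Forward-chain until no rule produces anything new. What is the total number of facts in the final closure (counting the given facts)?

Round 1 — R1, R2, R7, derive L6, A, F3.
Round 2 — R3, R9, derive S2, W.
Round 3 — R6, derive K.
Closure: {A, C7, D, E3, F3, H4, J, K, L6, S2, U6, V5, W} — 13 facts.

13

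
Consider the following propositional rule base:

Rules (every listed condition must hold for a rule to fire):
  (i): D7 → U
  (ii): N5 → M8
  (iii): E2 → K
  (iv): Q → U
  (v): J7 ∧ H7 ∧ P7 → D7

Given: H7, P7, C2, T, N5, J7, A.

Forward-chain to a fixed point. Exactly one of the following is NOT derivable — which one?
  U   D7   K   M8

Round 1: (ii) [N5 → M8]; (v) [J7 ∧ H7 ∧ P7 → D7]. Adds M8, D7.
Round 2: (i) [D7 → U]. Adds U.
Derived: M8 (round 1), U (round 2), D7 (round 1). K never appears in any round.

K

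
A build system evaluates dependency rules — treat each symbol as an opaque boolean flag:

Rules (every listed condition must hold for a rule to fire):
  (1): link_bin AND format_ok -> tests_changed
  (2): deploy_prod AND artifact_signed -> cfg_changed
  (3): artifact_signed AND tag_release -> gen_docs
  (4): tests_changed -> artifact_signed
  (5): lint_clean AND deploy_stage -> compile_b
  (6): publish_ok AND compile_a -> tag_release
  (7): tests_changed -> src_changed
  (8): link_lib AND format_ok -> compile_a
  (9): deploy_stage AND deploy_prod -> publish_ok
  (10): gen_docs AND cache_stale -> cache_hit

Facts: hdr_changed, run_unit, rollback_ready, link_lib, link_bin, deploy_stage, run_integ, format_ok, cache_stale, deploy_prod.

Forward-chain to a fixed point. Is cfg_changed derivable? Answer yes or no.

yes

Round 1: (1) [link_bin AND format_ok -> tests_changed]; (8) [link_lib AND format_ok -> compile_a]; (9) [deploy_stage AND deploy_prod -> publish_ok]. Adds tests_changed, compile_a, publish_ok.
Round 2: (4) [tests_changed -> artifact_signed]; (6) [publish_ok AND compile_a -> tag_release]; (7) [tests_changed -> src_changed]. Adds artifact_signed, tag_release, src_changed.
Round 3: (2) [deploy_prod AND artifact_signed -> cfg_changed]; (3) [artifact_signed AND tag_release -> gen_docs]. Adds cfg_changed, gen_docs.
Round 4: (10) [gen_docs AND cache_stale -> cache_hit]. Adds cache_hit.
cfg_changed appears in round 3, so it is derivable.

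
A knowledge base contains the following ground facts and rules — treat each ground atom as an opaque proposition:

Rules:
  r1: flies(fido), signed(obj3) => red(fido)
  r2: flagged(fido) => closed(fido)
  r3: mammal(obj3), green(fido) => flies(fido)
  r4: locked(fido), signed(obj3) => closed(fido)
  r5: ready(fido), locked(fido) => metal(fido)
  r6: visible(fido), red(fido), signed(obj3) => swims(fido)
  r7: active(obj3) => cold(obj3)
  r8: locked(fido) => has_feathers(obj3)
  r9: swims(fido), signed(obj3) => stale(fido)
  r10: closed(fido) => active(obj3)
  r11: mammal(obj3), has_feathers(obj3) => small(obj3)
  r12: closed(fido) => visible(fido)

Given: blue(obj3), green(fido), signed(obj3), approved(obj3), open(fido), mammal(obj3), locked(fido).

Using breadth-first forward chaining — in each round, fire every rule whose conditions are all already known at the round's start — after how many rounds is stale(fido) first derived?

[1] r3 [mammal(obj3), green(fido) => flies(fido)]; r4 [locked(fido), signed(obj3) => closed(fido)]; r8 [locked(fido) => has_feathers(obj3)]. ⇒ new: flies(fido), closed(fido), has_feathers(obj3).
[2] r1 [flies(fido), signed(obj3) => red(fido)]; r10 [closed(fido) => active(obj3)]; r11 [mammal(obj3), has_feathers(obj3) => small(obj3)]; r12 [closed(fido) => visible(fido)]. ⇒ new: red(fido), active(obj3), small(obj3), visible(fido).
[3] r6 [visible(fido), red(fido), signed(obj3) => swims(fido)]; r7 [active(obj3) => cold(obj3)]. ⇒ new: swims(fido), cold(obj3).
[4] r9 [swims(fido), signed(obj3) => stale(fido)]. ⇒ new: stale(fido).
stale(fido) first appears in round 4.

4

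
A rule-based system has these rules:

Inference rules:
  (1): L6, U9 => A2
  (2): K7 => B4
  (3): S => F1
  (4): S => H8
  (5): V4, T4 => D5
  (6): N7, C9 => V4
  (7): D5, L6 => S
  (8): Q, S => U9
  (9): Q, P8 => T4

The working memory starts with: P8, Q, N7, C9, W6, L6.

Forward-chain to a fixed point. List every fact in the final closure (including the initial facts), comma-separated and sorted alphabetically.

A2, C9, D5, F1, H8, L6, N7, P8, Q, S, T4, U9, V4, W6

Round 1 fires (6), (9), giving V4, T4.
Round 2 fires (5), giving D5.
Round 3 fires (7), giving S.
Round 4 fires (3), (4), (8), giving F1, H8, U9.
Round 5 fires (1), giving A2.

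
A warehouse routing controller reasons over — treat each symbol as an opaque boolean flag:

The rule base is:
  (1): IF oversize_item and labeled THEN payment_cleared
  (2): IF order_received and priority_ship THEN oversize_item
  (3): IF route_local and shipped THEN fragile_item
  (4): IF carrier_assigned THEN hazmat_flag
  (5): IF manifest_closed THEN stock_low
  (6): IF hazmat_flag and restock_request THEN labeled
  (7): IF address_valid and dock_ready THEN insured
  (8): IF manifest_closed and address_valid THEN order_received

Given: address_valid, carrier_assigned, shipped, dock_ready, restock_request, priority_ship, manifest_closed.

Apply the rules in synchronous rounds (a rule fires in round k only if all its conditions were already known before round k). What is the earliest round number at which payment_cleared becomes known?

Round 1: (4) [IF carrier_assigned THEN hazmat_flag]; (5) [IF manifest_closed THEN stock_low]; (7) [IF address_valid and dock_ready THEN insured]; (8) [IF manifest_closed and address_valid THEN order_received]. Adds hazmat_flag, stock_low, insured, order_received.
Round 2: (2) [IF order_received and priority_ship THEN oversize_item]; (6) [IF hazmat_flag and restock_request THEN labeled]. Adds oversize_item, labeled.
Round 3: (1) [IF oversize_item and labeled THEN payment_cleared]. Adds payment_cleared.
payment_cleared first appears in round 3.

3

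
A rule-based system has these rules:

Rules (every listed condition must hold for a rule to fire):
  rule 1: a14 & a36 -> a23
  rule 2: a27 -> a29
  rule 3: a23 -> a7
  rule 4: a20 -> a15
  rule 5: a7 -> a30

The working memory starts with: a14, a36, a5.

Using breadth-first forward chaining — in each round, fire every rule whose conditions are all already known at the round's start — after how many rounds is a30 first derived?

3

Round 1 fires rule 1, giving a23.
Round 2 fires rule 3, giving a7.
Round 3 fires rule 5, giving a30.
a30 first appears in round 3.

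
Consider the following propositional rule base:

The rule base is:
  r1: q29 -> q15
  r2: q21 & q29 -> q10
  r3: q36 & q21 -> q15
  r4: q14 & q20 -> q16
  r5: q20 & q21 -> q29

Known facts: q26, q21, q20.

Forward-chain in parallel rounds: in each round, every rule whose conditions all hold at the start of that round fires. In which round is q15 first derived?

Round 1: r5 [q20 & q21 -> q29]. Adds q29.
Round 2: r1 [q29 -> q15]; r2 [q21 & q29 -> q10]. Adds q15, q10.
q15 first appears in round 2.

2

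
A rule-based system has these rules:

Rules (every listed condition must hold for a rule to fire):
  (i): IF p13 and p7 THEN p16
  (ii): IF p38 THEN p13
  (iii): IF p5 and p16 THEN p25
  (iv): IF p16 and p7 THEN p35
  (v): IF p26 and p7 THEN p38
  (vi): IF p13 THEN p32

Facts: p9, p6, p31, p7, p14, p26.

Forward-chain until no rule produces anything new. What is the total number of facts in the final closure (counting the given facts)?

[1] (v) [IF p26 and p7 THEN p38]. ⇒ new: p38.
[2] (ii) [IF p38 THEN p13]. ⇒ new: p13.
[3] (i) [IF p13 and p7 THEN p16]; (vi) [IF p13 THEN p32]. ⇒ new: p16, p32.
[4] (iv) [IF p16 and p7 THEN p35]. ⇒ new: p35.
Closure: {p13, p14, p16, p26, p31, p32, p35, p38, p6, p7, p9} — 11 facts.

11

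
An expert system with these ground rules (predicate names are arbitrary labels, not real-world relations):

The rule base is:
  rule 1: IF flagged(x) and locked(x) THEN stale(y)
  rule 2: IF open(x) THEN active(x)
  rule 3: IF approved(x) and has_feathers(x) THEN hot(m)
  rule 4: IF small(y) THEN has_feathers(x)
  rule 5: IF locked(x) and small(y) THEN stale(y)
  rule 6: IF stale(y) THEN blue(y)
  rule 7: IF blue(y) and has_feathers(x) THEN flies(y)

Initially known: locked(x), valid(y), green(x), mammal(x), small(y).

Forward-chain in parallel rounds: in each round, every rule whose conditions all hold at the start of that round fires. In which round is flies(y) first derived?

3

Round 1 fires rule 4, rule 5, giving has_feathers(x), stale(y).
Round 2 fires rule 6, giving blue(y).
Round 3 fires rule 7, giving flies(y).
flies(y) first appears in round 3.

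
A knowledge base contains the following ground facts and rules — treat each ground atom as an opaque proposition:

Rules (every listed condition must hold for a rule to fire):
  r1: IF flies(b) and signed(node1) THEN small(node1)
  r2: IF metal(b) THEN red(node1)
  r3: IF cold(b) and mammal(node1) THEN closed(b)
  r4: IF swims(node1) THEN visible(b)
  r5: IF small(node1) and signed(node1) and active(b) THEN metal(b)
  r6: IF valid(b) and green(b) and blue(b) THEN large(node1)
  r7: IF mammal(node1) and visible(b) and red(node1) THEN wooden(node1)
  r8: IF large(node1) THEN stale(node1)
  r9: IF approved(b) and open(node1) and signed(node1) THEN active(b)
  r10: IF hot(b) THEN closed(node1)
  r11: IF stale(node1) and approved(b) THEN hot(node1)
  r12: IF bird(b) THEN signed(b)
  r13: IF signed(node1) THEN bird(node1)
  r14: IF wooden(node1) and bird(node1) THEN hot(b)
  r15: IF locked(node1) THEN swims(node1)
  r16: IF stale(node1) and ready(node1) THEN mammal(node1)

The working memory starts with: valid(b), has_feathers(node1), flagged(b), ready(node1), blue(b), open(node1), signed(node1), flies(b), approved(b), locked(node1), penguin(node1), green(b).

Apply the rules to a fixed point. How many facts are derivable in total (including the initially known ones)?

26

Round 1 — r1, r6, r9, r13, r15, derive small(node1), large(node1), active(b), bird(node1), swims(node1).
Round 2 — r4, r5, r8, derive visible(b), metal(b), stale(node1).
Round 3 — r2, r11, r16, derive red(node1), hot(node1), mammal(node1).
Round 4 — r7, derive wooden(node1).
Round 5 — r14, derive hot(b).
Round 6 — r10, derive closed(node1).
Closure: {active(b), approved(b), bird(node1), blue(b), closed(node1), flagged(b), flies(b), green(b), has_feathers(node1), hot(b), hot(node1), large(node1), locked(node1), mammal(node1), metal(b), open(node1), penguin(node1), ready(node1), red(node1), signed(node1), small(node1), stale(node1), swims(node1), valid(b), visible(b), wooden(node1)} — 26 facts.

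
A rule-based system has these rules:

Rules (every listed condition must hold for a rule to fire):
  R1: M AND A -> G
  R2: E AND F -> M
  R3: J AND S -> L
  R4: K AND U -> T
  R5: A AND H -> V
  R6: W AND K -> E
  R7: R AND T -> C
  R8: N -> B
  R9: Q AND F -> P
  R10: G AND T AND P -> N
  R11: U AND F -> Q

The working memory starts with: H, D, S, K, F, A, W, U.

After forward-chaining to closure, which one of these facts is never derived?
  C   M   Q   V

C

[1] R4 [K AND U -> T]; R5 [A AND H -> V]; R6 [W AND K -> E]; R11 [U AND F -> Q]. ⇒ new: T, V, E, Q.
[2] R2 [E AND F -> M]; R9 [Q AND F -> P]. ⇒ new: M, P.
[3] R1 [M AND A -> G]. ⇒ new: G.
[4] R10 [G AND T AND P -> N]. ⇒ new: N.
[5] R8 [N -> B]. ⇒ new: B.
Derived: Q (round 1), M (round 2), V (round 1). C never appears in any round.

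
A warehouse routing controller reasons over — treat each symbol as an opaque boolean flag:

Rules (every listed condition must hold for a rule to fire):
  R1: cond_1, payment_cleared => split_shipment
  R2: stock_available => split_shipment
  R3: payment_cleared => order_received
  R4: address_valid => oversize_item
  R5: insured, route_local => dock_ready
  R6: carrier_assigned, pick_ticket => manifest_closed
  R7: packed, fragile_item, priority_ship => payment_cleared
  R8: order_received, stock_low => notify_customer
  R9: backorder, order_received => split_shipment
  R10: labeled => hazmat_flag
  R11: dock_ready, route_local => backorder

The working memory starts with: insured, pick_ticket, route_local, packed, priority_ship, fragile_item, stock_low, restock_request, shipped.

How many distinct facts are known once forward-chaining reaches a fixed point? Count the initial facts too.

15

[1] R5 [insured, route_local => dock_ready]; R7 [packed, fragile_item, priority_ship => payment_cleared]. ⇒ new: dock_ready, payment_cleared.
[2] R3 [payment_cleared => order_received]; R11 [dock_ready, route_local => backorder]. ⇒ new: order_received, backorder.
[3] R8 [order_received, stock_low => notify_customer]; R9 [backorder, order_received => split_shipment]. ⇒ new: notify_customer, split_shipment.
Closure: {backorder, dock_ready, fragile_item, insured, notify_customer, order_received, packed, payment_cleared, pick_ticket, priority_ship, restock_request, route_local, shipped, split_shipment, stock_low} — 15 facts.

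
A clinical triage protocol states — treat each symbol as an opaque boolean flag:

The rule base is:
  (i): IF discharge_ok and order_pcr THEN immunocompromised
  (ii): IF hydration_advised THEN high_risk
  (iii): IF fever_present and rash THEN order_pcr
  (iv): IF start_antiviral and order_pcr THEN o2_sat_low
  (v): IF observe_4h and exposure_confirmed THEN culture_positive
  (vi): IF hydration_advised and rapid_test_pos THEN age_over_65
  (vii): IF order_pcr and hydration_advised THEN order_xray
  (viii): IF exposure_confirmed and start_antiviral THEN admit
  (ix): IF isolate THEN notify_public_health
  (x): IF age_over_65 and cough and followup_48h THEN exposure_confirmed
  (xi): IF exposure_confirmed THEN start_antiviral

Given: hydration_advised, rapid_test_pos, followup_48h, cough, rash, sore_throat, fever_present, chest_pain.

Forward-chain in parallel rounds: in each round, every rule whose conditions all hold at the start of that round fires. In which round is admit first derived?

4

Round 1: (ii) [IF hydration_advised THEN high_risk]; (iii) [IF fever_present and rash THEN order_pcr]; (vi) [IF hydration_advised and rapid_test_pos THEN age_over_65]. New: high_risk, order_pcr, age_over_65.
Round 2: (vii) [IF order_pcr and hydration_advised THEN order_xray]; (x) [IF age_over_65 and cough and followup_48h THEN exposure_confirmed]. New: order_xray, exposure_confirmed.
Round 3: (xi) [IF exposure_confirmed THEN start_antiviral]. New: start_antiviral.
Round 4: (iv) [IF start_antiviral and order_pcr THEN o2_sat_low]; (viii) [IF exposure_confirmed and start_antiviral THEN admit]. New: o2_sat_low, admit.
admit first appears in round 4.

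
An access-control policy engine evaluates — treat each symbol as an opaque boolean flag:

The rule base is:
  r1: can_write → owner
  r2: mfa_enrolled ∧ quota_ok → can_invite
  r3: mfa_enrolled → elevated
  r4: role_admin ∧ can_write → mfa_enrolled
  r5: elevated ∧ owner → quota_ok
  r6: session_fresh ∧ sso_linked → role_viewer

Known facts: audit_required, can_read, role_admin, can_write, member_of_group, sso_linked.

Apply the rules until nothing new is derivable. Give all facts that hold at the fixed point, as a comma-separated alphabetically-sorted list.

audit_required, can_invite, can_read, can_write, elevated, member_of_group, mfa_enrolled, owner, quota_ok, role_admin, sso_linked

Round 1: r1 [can_write → owner]; r4 [role_admin ∧ can_write → mfa_enrolled]. New: owner, mfa_enrolled.
Round 2: r3 [mfa_enrolled → elevated]. New: elevated.
Round 3: r5 [elevated ∧ owner → quota_ok]. New: quota_ok.
Round 4: r2 [mfa_enrolled ∧ quota_ok → can_invite]. New: can_invite.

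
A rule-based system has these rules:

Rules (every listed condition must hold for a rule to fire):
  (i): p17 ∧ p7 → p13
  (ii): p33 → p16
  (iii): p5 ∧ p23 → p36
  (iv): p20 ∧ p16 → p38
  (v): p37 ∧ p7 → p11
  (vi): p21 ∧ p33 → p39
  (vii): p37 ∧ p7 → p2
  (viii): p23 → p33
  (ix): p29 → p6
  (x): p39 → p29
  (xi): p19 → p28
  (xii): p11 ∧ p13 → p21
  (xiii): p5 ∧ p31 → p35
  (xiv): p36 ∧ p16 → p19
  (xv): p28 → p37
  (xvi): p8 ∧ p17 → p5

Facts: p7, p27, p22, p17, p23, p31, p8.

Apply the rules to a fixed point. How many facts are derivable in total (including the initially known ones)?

22

Round 1 fires (i), (viii), (xvi), giving p13, p33, p5.
Round 2 fires (ii), (iii), (xiii), giving p16, p36, p35.
Round 3 fires (xiv), giving p19.
Round 4 fires (xi), giving p28.
Round 5 fires (xv), giving p37.
Round 6 fires (v), (vii), giving p11, p2.
Round 7 fires (xii), giving p21.
Round 8 fires (vi), giving p39.
Round 9 fires (x), giving p29.
Round 10 fires (ix), giving p6.
Closure: {p11, p13, p16, p17, p19, p2, p21, p22, p23, p27, p28, p29, p31, p33, p35, p36, p37, p39, p5, p6, p7, p8} — 22 facts.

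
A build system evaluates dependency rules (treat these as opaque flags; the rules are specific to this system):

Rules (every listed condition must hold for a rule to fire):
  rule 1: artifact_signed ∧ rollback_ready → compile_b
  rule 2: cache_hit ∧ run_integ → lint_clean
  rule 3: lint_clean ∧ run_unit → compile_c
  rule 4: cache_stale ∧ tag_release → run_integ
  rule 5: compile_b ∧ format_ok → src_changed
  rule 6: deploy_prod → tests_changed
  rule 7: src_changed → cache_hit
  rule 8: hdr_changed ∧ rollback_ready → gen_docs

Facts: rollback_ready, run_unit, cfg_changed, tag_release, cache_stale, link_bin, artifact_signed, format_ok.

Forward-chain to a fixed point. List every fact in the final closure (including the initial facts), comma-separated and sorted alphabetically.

artifact_signed, cache_hit, cache_stale, cfg_changed, compile_b, compile_c, format_ok, link_bin, lint_clean, rollback_ready, run_integ, run_unit, src_changed, tag_release

Round 1 fires rule 1, rule 4, giving compile_b, run_integ.
Round 2 fires rule 5, giving src_changed.
Round 3 fires rule 7, giving cache_hit.
Round 4 fires rule 2, giving lint_clean.
Round 5 fires rule 3, giving compile_c.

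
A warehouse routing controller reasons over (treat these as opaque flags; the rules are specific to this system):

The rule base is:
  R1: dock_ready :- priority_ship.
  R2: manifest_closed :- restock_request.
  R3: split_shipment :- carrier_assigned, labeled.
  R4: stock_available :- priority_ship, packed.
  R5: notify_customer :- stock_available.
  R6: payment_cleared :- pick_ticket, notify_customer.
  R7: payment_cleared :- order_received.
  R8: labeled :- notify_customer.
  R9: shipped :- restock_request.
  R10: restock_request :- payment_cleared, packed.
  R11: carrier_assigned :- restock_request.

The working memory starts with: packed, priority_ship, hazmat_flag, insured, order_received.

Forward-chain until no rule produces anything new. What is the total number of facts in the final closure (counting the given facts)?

15

Round 1 — R1, R4, R7, derive dock_ready, stock_available, payment_cleared.
Round 2 — R5, R10, derive notify_customer, restock_request.
Round 3 — R2, R8, R9, R11, derive manifest_closed, labeled, shipped, carrier_assigned.
Round 4 — R3, derive split_shipment.
Closure: {carrier_assigned, dock_ready, hazmat_flag, insured, labeled, manifest_closed, notify_customer, order_received, packed, payment_cleared, priority_ship, restock_request, shipped, split_shipment, stock_available} — 15 facts.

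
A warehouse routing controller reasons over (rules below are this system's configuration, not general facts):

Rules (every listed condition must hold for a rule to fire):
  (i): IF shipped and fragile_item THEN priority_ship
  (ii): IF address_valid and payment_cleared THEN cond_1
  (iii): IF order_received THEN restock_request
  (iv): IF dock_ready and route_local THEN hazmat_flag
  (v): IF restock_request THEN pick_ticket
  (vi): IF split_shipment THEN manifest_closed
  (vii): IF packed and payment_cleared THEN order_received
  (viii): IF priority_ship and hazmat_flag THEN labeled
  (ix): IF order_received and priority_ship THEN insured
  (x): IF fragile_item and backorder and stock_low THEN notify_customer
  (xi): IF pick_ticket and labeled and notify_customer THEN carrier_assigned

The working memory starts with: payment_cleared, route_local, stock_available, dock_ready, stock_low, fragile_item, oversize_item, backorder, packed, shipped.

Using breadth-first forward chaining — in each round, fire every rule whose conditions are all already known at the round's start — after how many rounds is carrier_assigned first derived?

4

Round 1: (i) [IF shipped and fragile_item THEN priority_ship]; (iv) [IF dock_ready and route_local THEN hazmat_flag]; (vii) [IF packed and payment_cleared THEN order_received]; (x) [IF fragile_item and backorder and stock_low THEN notify_customer]. New: priority_ship, hazmat_flag, order_received, notify_customer.
Round 2: (iii) [IF order_received THEN restock_request]; (viii) [IF priority_ship and hazmat_flag THEN labeled]; (ix) [IF order_received and priority_ship THEN insured]. New: restock_request, labeled, insured.
Round 3: (v) [IF restock_request THEN pick_ticket]. New: pick_ticket.
Round 4: (xi) [IF pick_ticket and labeled and notify_customer THEN carrier_assigned]. New: carrier_assigned.
carrier_assigned first appears in round 4.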